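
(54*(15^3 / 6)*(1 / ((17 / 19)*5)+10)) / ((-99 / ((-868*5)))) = 231430500 / 17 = 13613558.82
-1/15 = -0.07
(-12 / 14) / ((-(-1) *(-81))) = 2 / 189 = 0.01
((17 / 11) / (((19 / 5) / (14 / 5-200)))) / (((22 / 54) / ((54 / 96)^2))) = -62.29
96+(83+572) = 751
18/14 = 9/7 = 1.29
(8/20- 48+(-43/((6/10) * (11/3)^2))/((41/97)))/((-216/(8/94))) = 1493543/62955090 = 0.02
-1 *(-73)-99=-26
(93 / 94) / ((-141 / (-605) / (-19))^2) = 4096185775 / 622938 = 6575.59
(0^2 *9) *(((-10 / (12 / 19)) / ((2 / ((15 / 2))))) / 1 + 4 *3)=0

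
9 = 9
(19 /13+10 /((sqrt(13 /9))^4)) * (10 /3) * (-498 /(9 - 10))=1754620 /169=10382.37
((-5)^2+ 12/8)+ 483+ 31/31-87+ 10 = 867/2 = 433.50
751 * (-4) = -3004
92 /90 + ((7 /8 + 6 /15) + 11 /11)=3.30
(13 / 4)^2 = 10.56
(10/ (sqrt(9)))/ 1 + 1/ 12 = 41/ 12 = 3.42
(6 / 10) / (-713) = -3 / 3565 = -0.00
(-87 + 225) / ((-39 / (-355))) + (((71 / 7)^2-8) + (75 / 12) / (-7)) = 3440153 / 2548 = 1350.14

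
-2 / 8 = -1 / 4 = -0.25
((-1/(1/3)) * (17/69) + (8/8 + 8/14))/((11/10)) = 1340/1771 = 0.76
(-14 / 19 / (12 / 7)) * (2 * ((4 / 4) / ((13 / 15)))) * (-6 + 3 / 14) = 5.74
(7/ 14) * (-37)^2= 1369/ 2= 684.50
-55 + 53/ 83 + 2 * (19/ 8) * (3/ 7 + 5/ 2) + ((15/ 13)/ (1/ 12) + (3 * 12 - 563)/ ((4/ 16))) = -128981347/ 60424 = -2134.60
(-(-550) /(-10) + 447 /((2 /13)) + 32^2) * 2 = 7749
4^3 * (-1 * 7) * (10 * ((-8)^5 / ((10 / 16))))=234881024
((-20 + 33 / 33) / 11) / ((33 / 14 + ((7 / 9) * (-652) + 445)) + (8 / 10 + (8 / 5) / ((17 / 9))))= 40698 / 1369115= 0.03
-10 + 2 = -8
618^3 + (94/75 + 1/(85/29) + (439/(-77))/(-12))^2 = 4044312691197773569/17134810000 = 236029036.28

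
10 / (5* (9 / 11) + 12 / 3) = 110 / 89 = 1.24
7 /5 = 1.40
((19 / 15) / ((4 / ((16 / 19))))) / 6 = 2 / 45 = 0.04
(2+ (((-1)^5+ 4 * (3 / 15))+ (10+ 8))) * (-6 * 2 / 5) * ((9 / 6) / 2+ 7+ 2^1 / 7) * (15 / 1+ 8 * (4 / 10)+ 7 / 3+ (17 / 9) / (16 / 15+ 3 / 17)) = -93431151 / 11095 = -8421.01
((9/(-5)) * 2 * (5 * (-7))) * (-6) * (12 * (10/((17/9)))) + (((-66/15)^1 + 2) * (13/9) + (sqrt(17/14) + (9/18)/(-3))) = -24496253/510 + sqrt(238)/14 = -48030.77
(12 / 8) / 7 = 3 / 14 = 0.21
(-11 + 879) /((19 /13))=11284 /19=593.89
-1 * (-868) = 868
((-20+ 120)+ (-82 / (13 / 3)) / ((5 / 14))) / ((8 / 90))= 6876 / 13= 528.92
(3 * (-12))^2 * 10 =12960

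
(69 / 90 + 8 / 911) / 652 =21193 / 17819160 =0.00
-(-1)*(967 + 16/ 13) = 12587/ 13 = 968.23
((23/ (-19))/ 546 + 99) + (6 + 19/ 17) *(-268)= -1808.53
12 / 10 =1.20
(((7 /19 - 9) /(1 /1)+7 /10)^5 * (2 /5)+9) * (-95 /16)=74499.00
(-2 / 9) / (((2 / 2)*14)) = -1 / 63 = -0.02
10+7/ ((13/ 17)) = 249/ 13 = 19.15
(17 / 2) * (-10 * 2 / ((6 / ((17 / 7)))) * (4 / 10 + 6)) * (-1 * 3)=9248 / 7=1321.14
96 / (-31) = -96 / 31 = -3.10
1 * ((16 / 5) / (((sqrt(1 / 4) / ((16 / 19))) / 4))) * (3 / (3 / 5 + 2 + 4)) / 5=1.96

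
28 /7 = 4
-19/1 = -19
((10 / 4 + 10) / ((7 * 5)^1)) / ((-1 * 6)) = -5 / 84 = -0.06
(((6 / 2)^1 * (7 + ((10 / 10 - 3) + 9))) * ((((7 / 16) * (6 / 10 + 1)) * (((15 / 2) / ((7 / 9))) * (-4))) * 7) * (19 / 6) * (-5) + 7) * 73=9175516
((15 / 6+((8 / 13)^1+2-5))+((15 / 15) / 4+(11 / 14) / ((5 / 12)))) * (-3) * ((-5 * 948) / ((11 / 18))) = 52433406 / 1001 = 52381.02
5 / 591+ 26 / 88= 7903 / 26004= 0.30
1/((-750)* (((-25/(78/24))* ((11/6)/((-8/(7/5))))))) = -26/48125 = -0.00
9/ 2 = 4.50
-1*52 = -52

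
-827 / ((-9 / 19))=1745.89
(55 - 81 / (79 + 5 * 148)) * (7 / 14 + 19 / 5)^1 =107414 / 455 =236.07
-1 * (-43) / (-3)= -43 / 3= -14.33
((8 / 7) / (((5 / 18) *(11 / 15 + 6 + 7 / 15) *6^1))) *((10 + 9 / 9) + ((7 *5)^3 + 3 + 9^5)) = 203876 / 21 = 9708.38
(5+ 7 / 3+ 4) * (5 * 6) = 340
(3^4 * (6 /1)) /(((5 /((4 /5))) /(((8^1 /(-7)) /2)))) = -7776 /175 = -44.43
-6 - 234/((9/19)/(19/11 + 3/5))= -63562/55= -1155.67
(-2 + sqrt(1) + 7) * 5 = 30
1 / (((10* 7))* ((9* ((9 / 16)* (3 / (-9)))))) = -8 / 945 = -0.01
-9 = -9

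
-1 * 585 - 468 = -1053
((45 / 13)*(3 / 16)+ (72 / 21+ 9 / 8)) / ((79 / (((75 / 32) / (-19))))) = -0.01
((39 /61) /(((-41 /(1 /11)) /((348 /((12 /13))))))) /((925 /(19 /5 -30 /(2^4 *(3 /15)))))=3278769 /1017907000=0.00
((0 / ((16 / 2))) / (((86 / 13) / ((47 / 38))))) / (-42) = 0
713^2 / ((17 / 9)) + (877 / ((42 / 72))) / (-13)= 269020.88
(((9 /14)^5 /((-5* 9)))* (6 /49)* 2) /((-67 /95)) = 373977 /441419048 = 0.00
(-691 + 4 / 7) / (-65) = 4833 / 455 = 10.62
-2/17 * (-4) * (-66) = -528/17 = -31.06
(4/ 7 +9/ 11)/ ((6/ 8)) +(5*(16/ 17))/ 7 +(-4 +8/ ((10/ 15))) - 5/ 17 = 40177/ 3927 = 10.23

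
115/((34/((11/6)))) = 1265/204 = 6.20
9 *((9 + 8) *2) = 306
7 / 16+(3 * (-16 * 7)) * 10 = -53753 / 16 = -3359.56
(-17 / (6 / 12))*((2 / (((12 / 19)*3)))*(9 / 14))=-323 / 14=-23.07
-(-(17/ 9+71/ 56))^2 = -2531281/ 254016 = -9.97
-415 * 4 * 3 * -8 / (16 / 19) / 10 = 4731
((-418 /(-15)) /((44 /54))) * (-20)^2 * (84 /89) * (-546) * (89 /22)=-28519069.09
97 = 97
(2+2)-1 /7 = 27 /7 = 3.86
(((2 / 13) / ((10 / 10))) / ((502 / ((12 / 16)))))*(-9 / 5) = -27 / 65260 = -0.00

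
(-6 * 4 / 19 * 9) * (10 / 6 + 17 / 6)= -972 / 19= -51.16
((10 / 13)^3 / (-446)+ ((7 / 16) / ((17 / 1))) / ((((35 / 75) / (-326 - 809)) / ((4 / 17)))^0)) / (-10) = -3293517 / 1332612320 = -0.00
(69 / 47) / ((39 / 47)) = 23 / 13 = 1.77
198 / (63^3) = 22 / 27783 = 0.00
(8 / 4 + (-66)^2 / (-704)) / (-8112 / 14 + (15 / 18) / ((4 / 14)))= 1407 / 193708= 0.01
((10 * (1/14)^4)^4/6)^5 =95367431640625/363411940690896652650310714793910268632333035450156584625883757452920837947448029794533376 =0.00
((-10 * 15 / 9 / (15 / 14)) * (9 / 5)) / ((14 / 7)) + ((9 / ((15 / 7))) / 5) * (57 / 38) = -12.74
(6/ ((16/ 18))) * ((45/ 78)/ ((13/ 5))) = 2025/ 1352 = 1.50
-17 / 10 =-1.70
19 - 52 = -33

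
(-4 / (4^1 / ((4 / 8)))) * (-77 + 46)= 31 / 2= 15.50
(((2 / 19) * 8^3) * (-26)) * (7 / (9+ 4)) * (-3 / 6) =7168 / 19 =377.26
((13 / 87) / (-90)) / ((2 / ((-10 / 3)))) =13 / 4698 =0.00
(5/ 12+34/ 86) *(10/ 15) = 419/ 774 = 0.54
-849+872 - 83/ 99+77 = 9817/ 99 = 99.16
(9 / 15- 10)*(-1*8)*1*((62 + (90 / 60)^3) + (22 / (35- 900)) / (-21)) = 446522137 / 90825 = 4916.29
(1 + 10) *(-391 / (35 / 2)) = -8602 / 35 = -245.77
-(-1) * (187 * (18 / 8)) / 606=561 / 808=0.69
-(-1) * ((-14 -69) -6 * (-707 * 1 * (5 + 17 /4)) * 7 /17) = 16074.03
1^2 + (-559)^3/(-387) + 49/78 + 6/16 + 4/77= 32530670143/72072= 451363.50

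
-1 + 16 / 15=1 / 15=0.07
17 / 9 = 1.89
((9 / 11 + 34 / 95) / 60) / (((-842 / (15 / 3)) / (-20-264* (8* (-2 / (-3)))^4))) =1772128283 / 71271090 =24.86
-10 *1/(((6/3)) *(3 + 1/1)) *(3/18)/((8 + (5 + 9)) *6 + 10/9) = -15/9584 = -0.00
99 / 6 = 33 / 2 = 16.50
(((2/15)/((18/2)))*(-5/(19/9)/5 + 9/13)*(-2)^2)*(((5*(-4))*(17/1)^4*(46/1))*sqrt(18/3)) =-245885824*sqrt(6)/247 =-2438440.50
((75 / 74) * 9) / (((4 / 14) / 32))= 37800 / 37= 1021.62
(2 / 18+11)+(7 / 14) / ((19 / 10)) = 1945 / 171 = 11.37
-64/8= -8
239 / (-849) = -0.28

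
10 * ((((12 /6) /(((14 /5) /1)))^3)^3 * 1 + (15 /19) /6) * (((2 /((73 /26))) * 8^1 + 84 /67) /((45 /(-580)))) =-1814366563180400 /11250061034709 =-161.28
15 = 15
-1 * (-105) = 105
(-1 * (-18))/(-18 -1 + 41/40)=-720/719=-1.00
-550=-550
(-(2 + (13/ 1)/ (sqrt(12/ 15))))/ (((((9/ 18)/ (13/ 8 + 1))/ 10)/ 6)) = -5208.35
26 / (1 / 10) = 260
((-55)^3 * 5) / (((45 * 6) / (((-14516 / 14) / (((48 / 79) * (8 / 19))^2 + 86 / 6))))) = 221864.33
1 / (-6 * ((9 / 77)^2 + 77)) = -5929 / 2739684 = -0.00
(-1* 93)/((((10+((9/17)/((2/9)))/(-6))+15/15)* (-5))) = 6324/3605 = 1.75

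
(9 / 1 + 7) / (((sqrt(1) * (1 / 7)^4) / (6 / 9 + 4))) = 537824 / 3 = 179274.67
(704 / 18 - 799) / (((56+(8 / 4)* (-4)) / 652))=-1114757 / 108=-10321.82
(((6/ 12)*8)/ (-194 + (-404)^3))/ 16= -1/ 263757832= -0.00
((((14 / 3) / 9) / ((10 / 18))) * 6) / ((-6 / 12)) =-56 / 5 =-11.20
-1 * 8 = -8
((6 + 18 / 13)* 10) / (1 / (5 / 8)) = 600 / 13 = 46.15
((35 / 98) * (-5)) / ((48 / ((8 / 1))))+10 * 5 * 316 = 1327175 / 84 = 15799.70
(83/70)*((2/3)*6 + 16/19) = 3818/665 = 5.74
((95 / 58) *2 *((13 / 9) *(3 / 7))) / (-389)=-1235 / 236901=-0.01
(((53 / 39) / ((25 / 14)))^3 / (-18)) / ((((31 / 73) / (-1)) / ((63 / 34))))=52188236842 / 488454890625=0.11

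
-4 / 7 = -0.57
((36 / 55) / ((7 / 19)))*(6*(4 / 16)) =1026 / 385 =2.66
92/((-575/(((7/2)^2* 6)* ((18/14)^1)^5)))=-354294/8575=-41.32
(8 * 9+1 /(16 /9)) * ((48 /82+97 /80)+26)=105856497 /52480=2017.08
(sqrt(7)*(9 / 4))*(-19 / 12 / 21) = -19*sqrt(7) / 112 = -0.45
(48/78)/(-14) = -4/91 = -0.04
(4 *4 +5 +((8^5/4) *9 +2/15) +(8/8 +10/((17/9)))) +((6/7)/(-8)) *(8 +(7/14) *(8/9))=43883941/595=73754.52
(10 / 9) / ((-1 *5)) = -2 / 9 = -0.22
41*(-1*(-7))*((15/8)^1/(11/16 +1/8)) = 8610/13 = 662.31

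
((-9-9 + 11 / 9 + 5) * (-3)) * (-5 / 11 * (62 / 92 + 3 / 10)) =-11872 / 759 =-15.64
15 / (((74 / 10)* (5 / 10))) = 150 / 37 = 4.05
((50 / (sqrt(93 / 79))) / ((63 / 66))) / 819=1100 * sqrt(7347) / 1599507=0.06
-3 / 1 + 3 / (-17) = -54 / 17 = -3.18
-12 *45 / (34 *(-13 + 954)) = -270 / 15997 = -0.02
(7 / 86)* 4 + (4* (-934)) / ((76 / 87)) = -3493828 / 817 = -4276.41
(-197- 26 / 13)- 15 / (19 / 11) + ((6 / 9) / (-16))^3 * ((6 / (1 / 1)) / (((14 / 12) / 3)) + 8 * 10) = -95464805 / 459648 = -207.69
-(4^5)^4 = -1099511627776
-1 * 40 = -40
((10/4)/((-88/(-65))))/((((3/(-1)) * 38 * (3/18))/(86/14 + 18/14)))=-0.72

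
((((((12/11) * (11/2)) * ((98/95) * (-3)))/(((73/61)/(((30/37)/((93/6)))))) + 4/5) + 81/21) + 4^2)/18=368339689/334086690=1.10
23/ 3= 7.67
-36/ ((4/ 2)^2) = -9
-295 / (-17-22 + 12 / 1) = 295 / 27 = 10.93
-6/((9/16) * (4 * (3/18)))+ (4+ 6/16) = -93/8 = -11.62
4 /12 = 0.33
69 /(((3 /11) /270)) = 68310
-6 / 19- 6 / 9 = -56 / 57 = -0.98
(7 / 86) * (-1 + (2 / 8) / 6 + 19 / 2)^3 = 60305875 / 1188864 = 50.73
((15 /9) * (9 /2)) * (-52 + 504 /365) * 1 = -27714 /73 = -379.64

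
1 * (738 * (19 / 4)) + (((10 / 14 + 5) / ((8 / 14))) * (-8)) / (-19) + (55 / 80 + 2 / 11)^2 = 3510.47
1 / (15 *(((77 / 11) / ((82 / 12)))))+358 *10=3580.07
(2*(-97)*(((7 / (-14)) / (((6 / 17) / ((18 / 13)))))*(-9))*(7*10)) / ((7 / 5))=-2226150 / 13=-171242.31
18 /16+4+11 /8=13 /2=6.50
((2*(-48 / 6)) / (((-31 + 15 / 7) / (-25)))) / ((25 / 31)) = -1736 / 101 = -17.19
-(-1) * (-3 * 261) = -783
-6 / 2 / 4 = -3 / 4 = -0.75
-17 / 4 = -4.25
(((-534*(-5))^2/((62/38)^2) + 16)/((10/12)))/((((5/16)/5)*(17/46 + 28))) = 130629760768/72075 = 1812414.30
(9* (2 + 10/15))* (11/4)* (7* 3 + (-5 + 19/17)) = 19206/17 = 1129.76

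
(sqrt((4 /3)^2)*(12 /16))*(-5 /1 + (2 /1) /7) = -33 /7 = -4.71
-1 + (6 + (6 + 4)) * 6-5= 90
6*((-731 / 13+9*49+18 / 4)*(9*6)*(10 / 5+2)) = 6558408 / 13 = 504492.92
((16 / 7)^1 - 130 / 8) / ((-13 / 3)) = 1173 / 364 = 3.22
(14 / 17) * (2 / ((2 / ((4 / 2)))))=28 / 17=1.65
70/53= 1.32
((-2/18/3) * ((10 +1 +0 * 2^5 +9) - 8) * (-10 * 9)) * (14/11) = 50.91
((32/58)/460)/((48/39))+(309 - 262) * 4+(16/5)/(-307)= 769892743/4095380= 187.99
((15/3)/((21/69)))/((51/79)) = 9085/357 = 25.45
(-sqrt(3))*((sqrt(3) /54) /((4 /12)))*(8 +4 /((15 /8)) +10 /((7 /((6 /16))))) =-4481 /2520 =-1.78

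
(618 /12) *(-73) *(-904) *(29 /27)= 98559052 /27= 3650335.26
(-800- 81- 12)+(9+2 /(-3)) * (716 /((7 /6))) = 29549 /7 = 4221.29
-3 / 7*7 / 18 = -1 / 6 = -0.17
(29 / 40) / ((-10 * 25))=-29 / 10000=-0.00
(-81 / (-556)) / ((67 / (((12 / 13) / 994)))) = 243 / 120342586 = 0.00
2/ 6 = 1/ 3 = 0.33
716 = 716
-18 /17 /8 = -9 /68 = -0.13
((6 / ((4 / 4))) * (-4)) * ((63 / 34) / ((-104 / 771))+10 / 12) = 136879 / 442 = 309.68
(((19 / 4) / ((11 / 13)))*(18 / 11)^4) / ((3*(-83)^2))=2160756 / 1109480339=0.00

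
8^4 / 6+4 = 2060 / 3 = 686.67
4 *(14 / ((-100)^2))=7 / 1250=0.01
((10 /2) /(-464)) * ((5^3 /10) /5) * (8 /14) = -25 /1624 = -0.02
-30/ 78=-5/ 13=-0.38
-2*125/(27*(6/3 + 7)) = -250/243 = -1.03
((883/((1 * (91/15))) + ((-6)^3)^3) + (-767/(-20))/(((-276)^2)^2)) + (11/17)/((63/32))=-10077550.12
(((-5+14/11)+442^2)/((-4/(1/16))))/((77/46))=-49426149/27104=-1823.57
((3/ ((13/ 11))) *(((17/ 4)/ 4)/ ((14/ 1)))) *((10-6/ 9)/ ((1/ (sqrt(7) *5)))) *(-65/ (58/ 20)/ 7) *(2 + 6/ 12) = -116875 *sqrt(7)/ 1624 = -190.41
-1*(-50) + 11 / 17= 861 / 17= 50.65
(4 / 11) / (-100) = -1 / 275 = -0.00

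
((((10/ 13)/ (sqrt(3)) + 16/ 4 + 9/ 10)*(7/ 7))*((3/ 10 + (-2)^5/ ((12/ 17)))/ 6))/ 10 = -66199/ 18000- 1351*sqrt(3)/ 7020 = -4.01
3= 3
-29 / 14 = -2.07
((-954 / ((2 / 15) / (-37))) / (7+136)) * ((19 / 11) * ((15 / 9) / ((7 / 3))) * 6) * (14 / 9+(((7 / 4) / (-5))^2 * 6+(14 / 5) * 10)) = 415113.34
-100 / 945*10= -200 / 189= -1.06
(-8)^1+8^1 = 0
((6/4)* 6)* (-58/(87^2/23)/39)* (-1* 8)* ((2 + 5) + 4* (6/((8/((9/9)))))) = 3680/1131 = 3.25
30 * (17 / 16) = 255 / 8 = 31.88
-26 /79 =-0.33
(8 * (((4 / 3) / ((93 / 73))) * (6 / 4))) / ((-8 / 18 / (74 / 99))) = -21608 / 1023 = -21.12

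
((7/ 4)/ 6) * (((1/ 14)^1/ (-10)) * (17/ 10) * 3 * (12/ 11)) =-51/ 4400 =-0.01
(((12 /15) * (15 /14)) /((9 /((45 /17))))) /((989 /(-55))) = -1650 /117691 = -0.01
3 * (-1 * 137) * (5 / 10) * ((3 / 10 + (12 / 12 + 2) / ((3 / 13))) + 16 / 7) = -448401 / 140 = -3202.86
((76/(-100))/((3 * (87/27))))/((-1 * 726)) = 19/175450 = 0.00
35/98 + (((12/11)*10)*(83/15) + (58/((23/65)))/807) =174144491/2858394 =60.92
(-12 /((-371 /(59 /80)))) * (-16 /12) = -59 /1855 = -0.03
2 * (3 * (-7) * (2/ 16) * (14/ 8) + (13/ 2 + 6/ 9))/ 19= 13/ 48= 0.27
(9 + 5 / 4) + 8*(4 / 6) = 187 / 12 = 15.58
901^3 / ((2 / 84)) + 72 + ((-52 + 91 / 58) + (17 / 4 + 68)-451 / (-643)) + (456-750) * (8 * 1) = 2291356128311005 / 74588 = 30720171184.52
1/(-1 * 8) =-1/8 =-0.12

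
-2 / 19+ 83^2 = 130889 / 19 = 6888.89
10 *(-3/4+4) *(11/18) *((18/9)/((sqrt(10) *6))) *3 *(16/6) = 143 *sqrt(10)/27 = 16.75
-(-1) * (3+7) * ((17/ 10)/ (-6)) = -17/ 6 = -2.83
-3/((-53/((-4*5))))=-60/53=-1.13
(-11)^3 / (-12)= 1331 / 12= 110.92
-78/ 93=-26/ 31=-0.84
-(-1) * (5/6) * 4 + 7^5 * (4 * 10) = 2016850/3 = 672283.33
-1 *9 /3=-3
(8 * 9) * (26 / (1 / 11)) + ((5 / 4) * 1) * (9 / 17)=1400301 / 68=20592.66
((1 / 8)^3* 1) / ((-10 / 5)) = -1 / 1024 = -0.00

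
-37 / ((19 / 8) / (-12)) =3552 / 19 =186.95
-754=-754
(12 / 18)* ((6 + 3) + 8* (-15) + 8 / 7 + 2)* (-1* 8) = 12080 / 21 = 575.24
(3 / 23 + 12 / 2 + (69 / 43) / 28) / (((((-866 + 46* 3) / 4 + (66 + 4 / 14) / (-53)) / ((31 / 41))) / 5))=-156405385 / 1225228584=-0.13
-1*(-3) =3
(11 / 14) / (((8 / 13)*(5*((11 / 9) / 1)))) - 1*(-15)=8517 / 560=15.21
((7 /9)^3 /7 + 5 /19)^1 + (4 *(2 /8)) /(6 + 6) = 0.41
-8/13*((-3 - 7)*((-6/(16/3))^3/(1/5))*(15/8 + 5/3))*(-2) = 516375/1664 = 310.32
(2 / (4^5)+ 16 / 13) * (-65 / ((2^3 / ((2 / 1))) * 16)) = -41025 / 32768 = -1.25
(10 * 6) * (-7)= -420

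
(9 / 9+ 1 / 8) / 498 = 3 / 1328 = 0.00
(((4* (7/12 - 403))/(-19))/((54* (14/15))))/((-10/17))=-82093/28728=-2.86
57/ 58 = 0.98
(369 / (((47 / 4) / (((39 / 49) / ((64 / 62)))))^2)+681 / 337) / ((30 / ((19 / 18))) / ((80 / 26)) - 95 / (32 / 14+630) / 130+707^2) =225709690910780739 / 31255249489309964000176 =0.00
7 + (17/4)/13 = 381/52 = 7.33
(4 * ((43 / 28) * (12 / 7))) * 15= 7740 / 49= 157.96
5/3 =1.67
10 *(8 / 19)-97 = -1763 / 19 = -92.79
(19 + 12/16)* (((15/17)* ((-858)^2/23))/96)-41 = 72183203/12512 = 5769.12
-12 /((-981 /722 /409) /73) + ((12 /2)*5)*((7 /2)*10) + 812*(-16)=82321982 /327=251749.18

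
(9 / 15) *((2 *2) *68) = 816 / 5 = 163.20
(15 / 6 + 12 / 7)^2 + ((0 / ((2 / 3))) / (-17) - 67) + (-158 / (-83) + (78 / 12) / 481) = -28484271 / 601916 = -47.32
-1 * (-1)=1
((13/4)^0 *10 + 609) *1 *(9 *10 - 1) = 55091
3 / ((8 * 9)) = 1 / 24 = 0.04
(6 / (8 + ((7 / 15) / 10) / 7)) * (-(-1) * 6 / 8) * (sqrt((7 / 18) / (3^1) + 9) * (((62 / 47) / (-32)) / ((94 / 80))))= -11625 * sqrt(2958) / 10612036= -0.06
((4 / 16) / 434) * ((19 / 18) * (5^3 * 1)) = 2375 / 31248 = 0.08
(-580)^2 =336400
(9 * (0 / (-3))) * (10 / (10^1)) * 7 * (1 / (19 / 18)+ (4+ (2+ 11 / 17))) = 0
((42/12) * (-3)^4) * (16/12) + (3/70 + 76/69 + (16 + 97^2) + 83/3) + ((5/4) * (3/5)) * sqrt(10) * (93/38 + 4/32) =1173 * sqrt(10)/608 + 47487647/4830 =9837.91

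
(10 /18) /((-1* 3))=-5 /27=-0.19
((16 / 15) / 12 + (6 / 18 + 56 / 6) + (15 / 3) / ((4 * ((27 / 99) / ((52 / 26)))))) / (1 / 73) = 124319 / 90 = 1381.32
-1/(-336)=1/336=0.00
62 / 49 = 1.27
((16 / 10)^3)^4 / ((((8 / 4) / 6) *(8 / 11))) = 283467841536 / 244140625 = 1161.08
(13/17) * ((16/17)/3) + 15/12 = 5167/3468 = 1.49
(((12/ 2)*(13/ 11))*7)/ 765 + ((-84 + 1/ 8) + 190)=2382901/ 22440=106.19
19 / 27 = 0.70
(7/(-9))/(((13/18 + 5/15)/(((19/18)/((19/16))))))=-112/171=-0.65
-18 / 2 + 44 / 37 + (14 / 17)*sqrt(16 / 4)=-3877 / 629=-6.16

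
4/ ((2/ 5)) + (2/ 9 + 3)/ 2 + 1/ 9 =211/ 18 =11.72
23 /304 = 0.08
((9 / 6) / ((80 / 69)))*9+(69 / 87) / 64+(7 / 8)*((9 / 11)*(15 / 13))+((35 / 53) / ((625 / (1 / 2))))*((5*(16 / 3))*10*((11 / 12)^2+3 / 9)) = 24017586841 / 1898994240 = 12.65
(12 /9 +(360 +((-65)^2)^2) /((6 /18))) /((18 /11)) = 1767247559 /54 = 32726806.65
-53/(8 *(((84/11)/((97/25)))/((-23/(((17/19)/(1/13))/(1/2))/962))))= 24712787/7143427200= 0.00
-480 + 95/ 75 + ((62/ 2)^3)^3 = 26439622160192.27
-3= -3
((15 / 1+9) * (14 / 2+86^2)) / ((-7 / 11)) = -1954392 / 7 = -279198.86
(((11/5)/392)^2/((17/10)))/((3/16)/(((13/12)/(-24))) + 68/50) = -7865/1185978752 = -0.00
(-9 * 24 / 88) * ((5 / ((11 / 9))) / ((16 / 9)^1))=-10935 / 1936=-5.65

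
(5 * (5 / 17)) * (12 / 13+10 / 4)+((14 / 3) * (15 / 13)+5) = 6815 / 442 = 15.42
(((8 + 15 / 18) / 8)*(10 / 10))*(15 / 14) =265 / 224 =1.18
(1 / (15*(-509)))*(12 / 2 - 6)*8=0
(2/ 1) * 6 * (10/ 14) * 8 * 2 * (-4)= -3840/ 7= -548.57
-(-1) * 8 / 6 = 4 / 3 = 1.33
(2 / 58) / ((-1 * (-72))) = 0.00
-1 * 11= -11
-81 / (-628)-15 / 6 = -1489 / 628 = -2.37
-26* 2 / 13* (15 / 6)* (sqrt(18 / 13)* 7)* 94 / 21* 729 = -685260* sqrt(26) / 13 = -268781.09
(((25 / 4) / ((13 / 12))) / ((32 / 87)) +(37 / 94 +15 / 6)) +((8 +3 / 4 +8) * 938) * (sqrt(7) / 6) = 363251 / 19552 +31423 * sqrt(7) / 12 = 6946.70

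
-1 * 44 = -44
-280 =-280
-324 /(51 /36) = -3888 /17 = -228.71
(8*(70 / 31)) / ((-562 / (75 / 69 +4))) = -32760 / 200353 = -0.16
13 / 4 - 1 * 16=-51 / 4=-12.75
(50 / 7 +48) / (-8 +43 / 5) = 1930 / 21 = 91.90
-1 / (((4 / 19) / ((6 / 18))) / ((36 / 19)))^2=-9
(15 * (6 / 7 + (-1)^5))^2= 225 / 49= 4.59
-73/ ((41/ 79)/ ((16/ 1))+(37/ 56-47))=645904/ 409723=1.58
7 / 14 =1 / 2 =0.50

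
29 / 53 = 0.55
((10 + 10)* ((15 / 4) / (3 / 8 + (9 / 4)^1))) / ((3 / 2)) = 400 / 21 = 19.05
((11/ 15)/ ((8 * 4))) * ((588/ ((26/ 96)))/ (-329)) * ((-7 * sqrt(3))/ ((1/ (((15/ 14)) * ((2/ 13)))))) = 1386 * sqrt(3)/ 7943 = 0.30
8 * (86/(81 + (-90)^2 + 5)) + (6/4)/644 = 455351/5271784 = 0.09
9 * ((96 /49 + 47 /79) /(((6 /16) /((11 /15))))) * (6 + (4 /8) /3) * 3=16096036 /19355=831.62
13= 13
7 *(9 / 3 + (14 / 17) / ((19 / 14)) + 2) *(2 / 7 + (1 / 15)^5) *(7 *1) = 19253282489 / 245278125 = 78.50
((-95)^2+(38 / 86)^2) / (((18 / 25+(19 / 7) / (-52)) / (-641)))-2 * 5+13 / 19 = -1849468788873421 / 213491087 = -8662978.93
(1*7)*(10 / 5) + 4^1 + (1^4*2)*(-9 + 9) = 18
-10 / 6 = -1.67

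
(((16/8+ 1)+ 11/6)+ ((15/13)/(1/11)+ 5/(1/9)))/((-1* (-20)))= 4877/1560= 3.13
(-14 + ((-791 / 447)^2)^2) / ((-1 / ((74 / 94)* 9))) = 29.72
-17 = -17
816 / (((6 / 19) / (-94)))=-242896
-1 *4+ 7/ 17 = -61/ 17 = -3.59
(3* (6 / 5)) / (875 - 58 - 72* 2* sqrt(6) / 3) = 864* sqrt(6) / 3268325 + 14706 / 3268325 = 0.01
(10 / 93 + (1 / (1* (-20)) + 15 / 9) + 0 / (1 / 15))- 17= -9471 / 620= -15.28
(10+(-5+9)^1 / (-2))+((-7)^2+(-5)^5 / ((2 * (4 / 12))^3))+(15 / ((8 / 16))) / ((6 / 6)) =-83679 / 8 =-10459.88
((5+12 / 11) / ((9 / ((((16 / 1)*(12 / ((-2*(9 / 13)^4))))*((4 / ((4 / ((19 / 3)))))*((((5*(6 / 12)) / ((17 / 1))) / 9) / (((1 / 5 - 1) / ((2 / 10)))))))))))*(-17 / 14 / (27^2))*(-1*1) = 363581530 / 29831377653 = 0.01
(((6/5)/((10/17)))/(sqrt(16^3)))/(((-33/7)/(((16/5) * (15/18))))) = -119/6600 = -0.02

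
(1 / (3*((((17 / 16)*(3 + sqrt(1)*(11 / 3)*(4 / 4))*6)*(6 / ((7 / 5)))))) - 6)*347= -7961221 / 3825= -2081.36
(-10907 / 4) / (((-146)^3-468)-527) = 10907 / 12452524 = 0.00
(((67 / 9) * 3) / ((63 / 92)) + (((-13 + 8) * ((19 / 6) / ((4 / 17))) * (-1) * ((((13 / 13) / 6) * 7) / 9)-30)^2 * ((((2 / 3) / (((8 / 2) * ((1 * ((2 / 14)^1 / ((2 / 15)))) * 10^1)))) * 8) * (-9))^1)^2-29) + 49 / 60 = 257090.25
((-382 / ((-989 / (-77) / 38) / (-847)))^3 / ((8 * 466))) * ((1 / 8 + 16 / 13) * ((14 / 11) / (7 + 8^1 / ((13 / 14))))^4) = 14077156526.32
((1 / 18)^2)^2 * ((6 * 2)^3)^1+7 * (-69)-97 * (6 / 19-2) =-319.62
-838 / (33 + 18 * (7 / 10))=-2095 / 114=-18.38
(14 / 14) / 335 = 0.00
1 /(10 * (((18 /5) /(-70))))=-35 /18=-1.94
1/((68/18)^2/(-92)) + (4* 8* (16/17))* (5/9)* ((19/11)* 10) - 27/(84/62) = 105198613/400554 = 262.63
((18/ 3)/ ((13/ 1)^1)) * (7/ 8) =21/ 52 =0.40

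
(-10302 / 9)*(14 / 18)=-24038 / 27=-890.30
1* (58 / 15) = 58 / 15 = 3.87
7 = 7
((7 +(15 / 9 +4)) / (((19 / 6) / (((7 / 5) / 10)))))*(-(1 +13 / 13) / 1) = -28 / 25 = -1.12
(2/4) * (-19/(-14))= 0.68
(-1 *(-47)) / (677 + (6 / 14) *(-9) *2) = 329 / 4685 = 0.07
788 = 788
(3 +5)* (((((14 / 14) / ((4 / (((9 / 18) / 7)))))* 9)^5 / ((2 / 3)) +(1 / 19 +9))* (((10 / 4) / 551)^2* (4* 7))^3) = 2960235886515625 / 213426930160936843108352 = 0.00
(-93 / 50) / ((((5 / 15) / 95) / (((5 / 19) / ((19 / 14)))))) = -1953 / 19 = -102.79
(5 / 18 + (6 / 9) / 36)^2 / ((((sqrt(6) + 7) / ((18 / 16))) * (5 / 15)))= 56 / 1161 - 8 * sqrt(6) / 1161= 0.03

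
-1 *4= -4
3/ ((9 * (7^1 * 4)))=1/ 84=0.01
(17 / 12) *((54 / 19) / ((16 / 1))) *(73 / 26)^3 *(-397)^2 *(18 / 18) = 9380824794009 / 10686208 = 877844.11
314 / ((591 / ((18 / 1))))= 1884 / 197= 9.56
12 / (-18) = -2 / 3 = -0.67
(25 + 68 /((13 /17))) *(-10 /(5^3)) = -2962 /325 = -9.11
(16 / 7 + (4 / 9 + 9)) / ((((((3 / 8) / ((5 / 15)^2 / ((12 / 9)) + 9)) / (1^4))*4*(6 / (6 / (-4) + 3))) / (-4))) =-80551 / 1134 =-71.03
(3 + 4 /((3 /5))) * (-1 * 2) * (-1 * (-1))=-58 /3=-19.33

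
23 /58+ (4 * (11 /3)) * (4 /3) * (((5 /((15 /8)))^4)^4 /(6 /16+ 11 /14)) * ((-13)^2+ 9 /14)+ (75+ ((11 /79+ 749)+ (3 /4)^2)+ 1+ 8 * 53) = 3450254742753696504782671 /184616710782192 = 18688745607.78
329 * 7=2303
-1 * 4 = -4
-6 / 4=-3 / 2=-1.50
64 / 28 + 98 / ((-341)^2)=1861182 / 813967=2.29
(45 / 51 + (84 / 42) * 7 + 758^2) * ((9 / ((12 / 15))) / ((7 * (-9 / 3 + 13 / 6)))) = -263731707 / 238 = -1108116.42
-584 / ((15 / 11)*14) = -3212 / 105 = -30.59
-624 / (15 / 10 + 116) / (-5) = 1248 / 1175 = 1.06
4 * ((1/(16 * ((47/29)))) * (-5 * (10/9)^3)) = -36250/34263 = -1.06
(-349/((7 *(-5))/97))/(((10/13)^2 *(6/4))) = 5721157/5250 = 1089.74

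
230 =230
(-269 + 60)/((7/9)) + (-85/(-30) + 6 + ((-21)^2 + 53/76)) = 181.82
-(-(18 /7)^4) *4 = 174.89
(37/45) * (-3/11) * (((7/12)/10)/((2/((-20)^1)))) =0.13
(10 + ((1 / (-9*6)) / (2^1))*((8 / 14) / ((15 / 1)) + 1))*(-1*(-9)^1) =113291 / 1260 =89.91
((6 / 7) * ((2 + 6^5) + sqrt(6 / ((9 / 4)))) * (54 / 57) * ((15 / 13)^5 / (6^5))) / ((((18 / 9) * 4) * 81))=3125 * sqrt(6) / 14222007072 + 12153125 / 4740669024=0.00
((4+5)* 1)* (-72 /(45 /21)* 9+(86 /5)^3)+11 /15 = 43075.17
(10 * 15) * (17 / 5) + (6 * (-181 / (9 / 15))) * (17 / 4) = -7182.50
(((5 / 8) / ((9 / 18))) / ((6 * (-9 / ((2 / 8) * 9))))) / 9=-5 / 864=-0.01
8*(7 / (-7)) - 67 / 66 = -595 / 66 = -9.02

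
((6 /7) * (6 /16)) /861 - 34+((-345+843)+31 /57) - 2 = 211869311 /458052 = 462.54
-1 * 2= -2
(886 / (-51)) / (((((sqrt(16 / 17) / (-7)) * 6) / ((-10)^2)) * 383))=77525 * sqrt(17) / 58599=5.45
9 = 9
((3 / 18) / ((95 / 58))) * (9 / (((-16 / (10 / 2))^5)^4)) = 1659393310546875 / 22969590572677954319417344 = 0.00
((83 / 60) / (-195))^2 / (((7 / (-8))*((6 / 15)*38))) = -6889 / 1820637000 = -0.00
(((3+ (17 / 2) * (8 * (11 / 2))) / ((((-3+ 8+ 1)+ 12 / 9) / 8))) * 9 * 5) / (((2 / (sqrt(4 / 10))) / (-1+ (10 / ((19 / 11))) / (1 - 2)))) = -2626182 * sqrt(10) / 209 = -39735.49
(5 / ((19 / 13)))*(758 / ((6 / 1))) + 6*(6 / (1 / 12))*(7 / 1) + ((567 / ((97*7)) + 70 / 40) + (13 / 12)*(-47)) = 12561377 / 3686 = 3407.86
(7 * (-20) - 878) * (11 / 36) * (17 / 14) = -377.71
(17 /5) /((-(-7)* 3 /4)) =0.65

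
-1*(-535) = 535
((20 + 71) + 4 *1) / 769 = 95 / 769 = 0.12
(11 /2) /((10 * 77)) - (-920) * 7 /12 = 225403 /420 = 536.67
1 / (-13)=-1 / 13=-0.08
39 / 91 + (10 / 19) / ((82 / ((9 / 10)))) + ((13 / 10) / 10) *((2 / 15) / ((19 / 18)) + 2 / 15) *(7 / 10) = 18730079 / 40897500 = 0.46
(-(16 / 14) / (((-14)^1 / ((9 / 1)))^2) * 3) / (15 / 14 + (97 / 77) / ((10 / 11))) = -1215 / 2107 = -0.58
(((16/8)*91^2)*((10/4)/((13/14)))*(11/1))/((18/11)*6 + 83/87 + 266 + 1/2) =72215220/40823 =1768.98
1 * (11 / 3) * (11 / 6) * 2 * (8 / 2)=484 / 9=53.78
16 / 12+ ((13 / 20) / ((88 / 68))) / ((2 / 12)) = 2869 / 660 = 4.35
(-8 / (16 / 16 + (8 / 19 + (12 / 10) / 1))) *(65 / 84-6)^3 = 8037429305 / 18447912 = 435.68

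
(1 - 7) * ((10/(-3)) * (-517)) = -10340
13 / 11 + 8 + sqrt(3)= sqrt(3) + 101 / 11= 10.91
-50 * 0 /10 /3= 0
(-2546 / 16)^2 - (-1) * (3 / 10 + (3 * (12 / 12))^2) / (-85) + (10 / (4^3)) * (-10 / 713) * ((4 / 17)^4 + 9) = 2412569406807181 / 95280756800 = 25320.64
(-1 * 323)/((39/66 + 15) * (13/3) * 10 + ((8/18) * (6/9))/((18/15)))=-287793/602185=-0.48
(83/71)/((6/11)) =913/426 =2.14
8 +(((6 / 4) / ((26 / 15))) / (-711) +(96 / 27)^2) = 6868171 / 332748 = 20.64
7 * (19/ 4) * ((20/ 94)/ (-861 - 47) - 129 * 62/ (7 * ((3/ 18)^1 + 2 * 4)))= -19455423521/ 4182248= -4651.91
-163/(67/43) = -7009/67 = -104.61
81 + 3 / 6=163 / 2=81.50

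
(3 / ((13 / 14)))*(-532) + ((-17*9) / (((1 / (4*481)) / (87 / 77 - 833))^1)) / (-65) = -18864306528 / 5005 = -3769092.21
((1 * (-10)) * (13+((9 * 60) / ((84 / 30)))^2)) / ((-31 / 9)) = 164082330 / 1519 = 108019.97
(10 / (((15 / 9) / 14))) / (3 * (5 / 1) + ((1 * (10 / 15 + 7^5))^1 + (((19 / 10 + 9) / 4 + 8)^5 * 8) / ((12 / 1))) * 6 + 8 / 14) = 15052800000 / 119789275912043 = 0.00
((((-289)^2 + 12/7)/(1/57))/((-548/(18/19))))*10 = -78928965/959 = -82303.40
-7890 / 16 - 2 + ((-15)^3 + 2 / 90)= -1393237 / 360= -3870.10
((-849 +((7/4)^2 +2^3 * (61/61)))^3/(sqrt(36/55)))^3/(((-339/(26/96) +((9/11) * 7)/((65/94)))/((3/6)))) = 2264889102193112542563341024753395309425 * sqrt(55)/108611957614968832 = 154650256767023614328968.10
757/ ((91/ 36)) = 27252/ 91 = 299.47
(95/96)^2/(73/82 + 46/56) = 518035/905472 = 0.57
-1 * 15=-15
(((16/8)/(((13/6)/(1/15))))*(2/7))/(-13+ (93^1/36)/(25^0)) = -96/56875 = -0.00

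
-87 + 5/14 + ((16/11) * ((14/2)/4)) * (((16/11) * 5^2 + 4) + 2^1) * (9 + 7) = 2775979/1694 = 1638.71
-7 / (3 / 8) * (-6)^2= -672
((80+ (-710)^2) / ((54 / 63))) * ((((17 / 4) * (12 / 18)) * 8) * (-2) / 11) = -26665520 / 11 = -2424138.18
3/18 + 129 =775/6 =129.17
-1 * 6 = -6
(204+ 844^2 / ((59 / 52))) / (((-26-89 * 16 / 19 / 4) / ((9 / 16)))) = -1584037467 / 200600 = -7896.50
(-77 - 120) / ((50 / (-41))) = 161.54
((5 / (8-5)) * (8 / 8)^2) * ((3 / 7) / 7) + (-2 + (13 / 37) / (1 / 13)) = 4840 / 1813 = 2.67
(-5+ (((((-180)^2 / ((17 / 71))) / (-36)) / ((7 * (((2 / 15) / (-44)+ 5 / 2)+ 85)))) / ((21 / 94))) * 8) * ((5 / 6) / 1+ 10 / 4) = -27030341050 / 36078063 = -749.22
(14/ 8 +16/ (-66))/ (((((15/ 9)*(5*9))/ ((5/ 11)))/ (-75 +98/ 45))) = -652123/ 980100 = -0.67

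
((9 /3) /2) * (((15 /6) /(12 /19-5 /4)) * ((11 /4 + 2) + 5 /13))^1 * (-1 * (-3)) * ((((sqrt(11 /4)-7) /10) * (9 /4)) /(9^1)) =319599 /19552-45657 * sqrt(11) /39104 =12.47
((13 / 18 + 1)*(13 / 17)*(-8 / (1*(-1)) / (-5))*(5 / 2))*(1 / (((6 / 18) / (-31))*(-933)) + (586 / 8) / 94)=-41419937 / 8945604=-4.63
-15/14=-1.07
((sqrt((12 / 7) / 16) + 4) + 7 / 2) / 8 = sqrt(21) / 112 + 15 / 16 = 0.98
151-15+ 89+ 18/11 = 2493/11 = 226.64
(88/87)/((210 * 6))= 22/27405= 0.00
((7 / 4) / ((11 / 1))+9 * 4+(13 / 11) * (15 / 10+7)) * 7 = 14231 / 44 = 323.43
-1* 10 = -10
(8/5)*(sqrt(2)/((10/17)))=3.85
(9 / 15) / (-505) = -3 / 2525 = -0.00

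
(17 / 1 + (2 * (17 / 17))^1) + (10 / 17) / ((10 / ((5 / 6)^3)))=19.03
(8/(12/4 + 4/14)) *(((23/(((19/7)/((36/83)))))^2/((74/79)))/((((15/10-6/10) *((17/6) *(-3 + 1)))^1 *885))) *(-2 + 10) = -5743696896/92292422119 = -0.06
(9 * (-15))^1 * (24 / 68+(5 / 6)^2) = -9615 / 68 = -141.40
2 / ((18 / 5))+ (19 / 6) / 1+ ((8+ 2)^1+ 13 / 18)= 130 / 9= 14.44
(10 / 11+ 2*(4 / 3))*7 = 826 / 33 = 25.03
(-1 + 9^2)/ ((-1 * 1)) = -80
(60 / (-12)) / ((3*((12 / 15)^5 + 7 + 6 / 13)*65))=-3125 / 949311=-0.00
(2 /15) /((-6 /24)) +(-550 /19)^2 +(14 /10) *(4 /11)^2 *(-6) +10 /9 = 1646064878 /1965645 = 837.42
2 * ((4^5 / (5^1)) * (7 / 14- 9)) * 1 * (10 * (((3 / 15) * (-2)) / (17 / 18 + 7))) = 1752.97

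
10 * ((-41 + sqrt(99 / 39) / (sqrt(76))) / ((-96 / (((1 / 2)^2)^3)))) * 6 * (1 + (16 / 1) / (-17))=205 / 8704 - 5 * sqrt(8151) / 4299776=0.02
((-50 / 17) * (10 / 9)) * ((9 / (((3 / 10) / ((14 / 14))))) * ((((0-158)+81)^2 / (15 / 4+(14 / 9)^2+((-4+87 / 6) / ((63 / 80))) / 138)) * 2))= -3005640000 / 16201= -185521.88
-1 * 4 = -4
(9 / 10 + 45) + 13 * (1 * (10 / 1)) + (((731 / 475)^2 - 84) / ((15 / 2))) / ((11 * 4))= 6539218118 / 37228125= 175.65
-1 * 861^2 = -741321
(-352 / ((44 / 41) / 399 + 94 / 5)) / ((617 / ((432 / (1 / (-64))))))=838.88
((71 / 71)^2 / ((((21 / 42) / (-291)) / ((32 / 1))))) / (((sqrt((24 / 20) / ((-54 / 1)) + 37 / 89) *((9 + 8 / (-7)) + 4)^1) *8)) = -12222 *sqrt(175330) / 16351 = -312.99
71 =71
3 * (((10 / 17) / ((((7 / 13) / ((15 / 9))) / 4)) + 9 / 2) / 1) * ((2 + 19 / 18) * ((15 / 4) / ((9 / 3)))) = 2313575 / 17136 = 135.01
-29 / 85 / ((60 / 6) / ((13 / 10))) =-377 / 8500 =-0.04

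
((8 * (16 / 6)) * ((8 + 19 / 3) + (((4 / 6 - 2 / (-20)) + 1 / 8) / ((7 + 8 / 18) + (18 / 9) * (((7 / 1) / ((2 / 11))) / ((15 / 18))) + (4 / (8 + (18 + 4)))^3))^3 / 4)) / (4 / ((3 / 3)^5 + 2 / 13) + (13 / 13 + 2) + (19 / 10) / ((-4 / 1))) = 16849708597114095315965 / 330167341864946022636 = 51.03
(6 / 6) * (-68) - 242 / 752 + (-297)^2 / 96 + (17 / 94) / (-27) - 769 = 3310171 / 40608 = 81.52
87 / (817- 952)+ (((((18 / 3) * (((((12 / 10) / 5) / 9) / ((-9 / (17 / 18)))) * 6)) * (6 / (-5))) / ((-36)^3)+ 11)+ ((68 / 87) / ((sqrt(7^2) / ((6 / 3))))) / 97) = 1338158772053 / 129192651000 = 10.36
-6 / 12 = -1 / 2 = -0.50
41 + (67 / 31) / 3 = 3880 / 93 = 41.72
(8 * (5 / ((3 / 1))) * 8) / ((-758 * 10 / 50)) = -800 / 1137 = -0.70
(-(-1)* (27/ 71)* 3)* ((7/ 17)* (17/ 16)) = 567/ 1136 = 0.50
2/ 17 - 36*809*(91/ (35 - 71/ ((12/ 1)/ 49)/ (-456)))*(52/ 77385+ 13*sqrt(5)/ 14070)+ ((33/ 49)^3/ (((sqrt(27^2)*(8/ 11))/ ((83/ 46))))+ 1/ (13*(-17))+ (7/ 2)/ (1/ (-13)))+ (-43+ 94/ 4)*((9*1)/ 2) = -179825002565466976441/ 982200540601520240 - 4488823872*sqrt(5)/ 65324665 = -336.74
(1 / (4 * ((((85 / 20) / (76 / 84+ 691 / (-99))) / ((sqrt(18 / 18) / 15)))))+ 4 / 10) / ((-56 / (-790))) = 1312901 / 247401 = 5.31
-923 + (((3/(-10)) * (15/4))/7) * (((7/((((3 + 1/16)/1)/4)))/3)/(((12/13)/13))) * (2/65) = -226187/245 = -923.21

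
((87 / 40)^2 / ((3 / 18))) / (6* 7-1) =22707 / 32800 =0.69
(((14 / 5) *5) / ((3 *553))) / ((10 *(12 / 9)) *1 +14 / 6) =2 / 3713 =0.00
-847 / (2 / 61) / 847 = -61 / 2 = -30.50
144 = 144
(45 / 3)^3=3375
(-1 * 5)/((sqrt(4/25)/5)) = -62.50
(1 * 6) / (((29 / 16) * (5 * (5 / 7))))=672 / 725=0.93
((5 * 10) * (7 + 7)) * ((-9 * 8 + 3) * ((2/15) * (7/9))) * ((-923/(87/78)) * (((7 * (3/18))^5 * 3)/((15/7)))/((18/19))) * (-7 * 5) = -1057983402908705/2283228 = -463371771.42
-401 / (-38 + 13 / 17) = 6817 / 633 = 10.77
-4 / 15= -0.27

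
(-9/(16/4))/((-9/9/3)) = 27/4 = 6.75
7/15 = 0.47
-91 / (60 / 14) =-637 / 30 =-21.23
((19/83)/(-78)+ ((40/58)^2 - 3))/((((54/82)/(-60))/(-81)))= -16925145630/907439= -18651.55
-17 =-17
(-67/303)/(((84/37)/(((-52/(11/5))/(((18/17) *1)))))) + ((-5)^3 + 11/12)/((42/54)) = -396511207/2519748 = -157.36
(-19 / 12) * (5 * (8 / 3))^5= -486400000 / 729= -667215.36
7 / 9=0.78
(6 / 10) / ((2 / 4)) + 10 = 56 / 5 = 11.20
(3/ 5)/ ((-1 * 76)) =-3/ 380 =-0.01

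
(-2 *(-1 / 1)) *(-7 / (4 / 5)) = -35 / 2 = -17.50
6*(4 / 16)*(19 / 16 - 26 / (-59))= 4611 / 1888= 2.44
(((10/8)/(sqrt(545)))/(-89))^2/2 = 5/27628448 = 0.00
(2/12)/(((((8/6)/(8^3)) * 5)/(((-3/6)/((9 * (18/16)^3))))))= -16384/32805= -0.50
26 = 26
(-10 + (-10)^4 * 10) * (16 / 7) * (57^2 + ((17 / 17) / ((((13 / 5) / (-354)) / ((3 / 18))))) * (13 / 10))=5150684880 / 7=735812125.71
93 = 93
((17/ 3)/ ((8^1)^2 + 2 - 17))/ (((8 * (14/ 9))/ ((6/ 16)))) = 153/ 43904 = 0.00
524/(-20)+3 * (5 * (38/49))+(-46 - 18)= -19249/245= -78.57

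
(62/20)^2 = 961/100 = 9.61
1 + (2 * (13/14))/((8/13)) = 225/56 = 4.02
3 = 3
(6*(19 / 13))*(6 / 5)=684 / 65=10.52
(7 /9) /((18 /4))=14 /81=0.17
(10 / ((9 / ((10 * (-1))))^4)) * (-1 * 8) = -800000 / 6561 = -121.93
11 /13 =0.85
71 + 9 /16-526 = -7271 /16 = -454.44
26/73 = 0.36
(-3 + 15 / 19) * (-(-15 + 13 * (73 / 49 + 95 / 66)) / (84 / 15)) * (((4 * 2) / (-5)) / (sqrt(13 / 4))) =-298556 * sqrt(13) / 133133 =-8.09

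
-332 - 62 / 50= -8331 / 25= -333.24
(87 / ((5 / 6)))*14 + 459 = 1920.60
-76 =-76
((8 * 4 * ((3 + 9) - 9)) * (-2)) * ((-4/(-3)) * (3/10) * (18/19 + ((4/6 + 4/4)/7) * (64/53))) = -3342592/35245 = -94.84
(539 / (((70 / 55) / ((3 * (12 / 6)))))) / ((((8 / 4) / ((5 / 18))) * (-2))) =-4235 / 24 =-176.46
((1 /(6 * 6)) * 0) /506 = 0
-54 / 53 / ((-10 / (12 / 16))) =81 / 1060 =0.08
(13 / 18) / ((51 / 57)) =0.81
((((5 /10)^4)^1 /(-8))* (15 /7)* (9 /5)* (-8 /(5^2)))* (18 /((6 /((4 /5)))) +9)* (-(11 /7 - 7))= 29241 /49000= 0.60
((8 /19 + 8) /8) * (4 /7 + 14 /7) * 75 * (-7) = -27000 /19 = -1421.05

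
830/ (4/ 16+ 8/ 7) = 23240/ 39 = 595.90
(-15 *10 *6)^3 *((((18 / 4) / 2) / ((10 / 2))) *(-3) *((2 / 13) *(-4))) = -7873200000 / 13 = -605630769.23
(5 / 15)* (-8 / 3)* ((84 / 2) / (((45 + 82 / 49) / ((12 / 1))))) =-21952 / 2287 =-9.60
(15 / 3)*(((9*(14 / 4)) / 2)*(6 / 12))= 315 / 8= 39.38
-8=-8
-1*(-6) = 6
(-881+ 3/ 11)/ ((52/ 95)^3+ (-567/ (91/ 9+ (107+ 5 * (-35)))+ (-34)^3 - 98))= 618222247000/ 27651052814561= 0.02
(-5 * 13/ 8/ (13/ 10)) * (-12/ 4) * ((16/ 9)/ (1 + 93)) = 50/ 141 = 0.35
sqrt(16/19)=4*sqrt(19)/19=0.92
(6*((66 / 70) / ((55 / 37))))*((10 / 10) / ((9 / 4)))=296 / 175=1.69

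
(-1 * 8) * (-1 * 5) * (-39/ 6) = -260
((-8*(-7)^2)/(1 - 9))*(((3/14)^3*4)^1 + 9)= 6201/14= 442.93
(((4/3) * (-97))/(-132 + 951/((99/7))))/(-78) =-2134/83343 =-0.03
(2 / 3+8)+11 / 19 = 527 / 57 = 9.25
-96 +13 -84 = -167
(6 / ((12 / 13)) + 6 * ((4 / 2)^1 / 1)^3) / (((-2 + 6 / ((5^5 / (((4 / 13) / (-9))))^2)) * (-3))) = 9.08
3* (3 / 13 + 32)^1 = 1257 / 13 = 96.69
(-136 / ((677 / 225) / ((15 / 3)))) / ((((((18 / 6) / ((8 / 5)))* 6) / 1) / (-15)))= 204000 / 677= 301.33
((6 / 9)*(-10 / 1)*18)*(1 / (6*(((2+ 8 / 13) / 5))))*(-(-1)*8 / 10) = -520 / 17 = -30.59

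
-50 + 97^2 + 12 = 9371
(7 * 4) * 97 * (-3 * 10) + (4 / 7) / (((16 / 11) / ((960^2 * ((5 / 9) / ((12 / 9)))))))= 485640 / 7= 69377.14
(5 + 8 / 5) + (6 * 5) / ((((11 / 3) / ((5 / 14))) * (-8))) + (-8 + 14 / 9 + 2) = 49627 / 27720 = 1.79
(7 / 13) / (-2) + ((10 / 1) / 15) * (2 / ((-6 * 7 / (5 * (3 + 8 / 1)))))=-3301 / 1638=-2.02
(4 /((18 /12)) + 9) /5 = 7 /3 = 2.33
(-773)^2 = 597529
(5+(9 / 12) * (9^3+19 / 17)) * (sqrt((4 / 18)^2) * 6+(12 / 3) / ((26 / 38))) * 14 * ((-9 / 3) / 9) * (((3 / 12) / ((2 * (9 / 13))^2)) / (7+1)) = -14959945 / 49572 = -301.78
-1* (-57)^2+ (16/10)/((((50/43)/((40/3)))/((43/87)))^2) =-27228034597/8515125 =-3197.61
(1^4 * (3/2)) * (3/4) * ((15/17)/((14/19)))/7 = 2565/13328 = 0.19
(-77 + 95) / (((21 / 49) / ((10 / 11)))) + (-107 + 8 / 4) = -735 / 11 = -66.82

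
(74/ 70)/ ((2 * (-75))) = -37/ 5250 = -0.01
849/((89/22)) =18678/89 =209.87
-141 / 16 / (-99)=47 / 528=0.09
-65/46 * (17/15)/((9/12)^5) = -113152/16767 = -6.75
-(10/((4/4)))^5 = -100000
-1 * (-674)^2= -454276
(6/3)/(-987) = -2/987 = -0.00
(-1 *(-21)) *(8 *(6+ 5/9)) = 3304/3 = 1101.33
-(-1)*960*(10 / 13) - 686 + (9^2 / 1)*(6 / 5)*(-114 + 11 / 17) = -12116816 / 1105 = -10965.44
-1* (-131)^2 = -17161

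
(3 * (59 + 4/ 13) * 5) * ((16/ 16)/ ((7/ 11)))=127215/ 91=1397.97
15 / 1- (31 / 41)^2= 24254 / 1681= 14.43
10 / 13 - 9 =-107 / 13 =-8.23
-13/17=-0.76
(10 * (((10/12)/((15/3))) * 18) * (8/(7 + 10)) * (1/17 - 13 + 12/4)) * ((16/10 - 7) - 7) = 502944/289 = 1740.29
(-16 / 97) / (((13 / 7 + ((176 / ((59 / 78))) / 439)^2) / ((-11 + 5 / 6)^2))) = -69895749322588 / 8765277319773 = -7.97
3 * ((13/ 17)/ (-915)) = -13/ 5185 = -0.00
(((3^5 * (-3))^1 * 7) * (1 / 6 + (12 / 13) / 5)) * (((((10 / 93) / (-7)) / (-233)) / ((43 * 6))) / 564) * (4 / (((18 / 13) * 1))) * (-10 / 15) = 137 / 87586098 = 0.00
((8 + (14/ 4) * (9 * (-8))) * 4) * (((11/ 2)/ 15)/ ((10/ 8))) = -21472/ 75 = -286.29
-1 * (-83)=83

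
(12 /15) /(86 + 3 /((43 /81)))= 172 /19705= 0.01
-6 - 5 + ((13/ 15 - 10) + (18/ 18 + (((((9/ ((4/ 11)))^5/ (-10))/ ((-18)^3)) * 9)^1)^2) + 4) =41352327927897563/ 20132659200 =2053992.35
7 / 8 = 0.88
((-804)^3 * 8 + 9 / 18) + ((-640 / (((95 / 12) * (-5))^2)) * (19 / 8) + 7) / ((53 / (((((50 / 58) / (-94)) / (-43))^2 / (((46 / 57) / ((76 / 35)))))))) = -4157747711.50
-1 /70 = -0.01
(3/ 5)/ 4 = 3/ 20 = 0.15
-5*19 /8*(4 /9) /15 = -19 /54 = -0.35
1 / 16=0.06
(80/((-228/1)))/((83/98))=-1960/4731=-0.41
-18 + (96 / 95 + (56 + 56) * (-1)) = -12254 / 95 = -128.99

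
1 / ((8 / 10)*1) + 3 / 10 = 1.55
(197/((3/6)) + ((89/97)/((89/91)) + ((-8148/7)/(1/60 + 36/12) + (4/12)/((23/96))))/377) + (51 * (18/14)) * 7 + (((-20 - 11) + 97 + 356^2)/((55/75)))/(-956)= 18524114719871/27602097094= 671.11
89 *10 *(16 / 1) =14240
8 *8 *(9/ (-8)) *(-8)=576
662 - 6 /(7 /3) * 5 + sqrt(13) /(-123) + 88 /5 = 23336 /35 - sqrt(13) /123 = 666.71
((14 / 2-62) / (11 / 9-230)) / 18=55 / 4118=0.01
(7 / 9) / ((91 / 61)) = 61 / 117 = 0.52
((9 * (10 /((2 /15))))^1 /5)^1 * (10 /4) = 675 /2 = 337.50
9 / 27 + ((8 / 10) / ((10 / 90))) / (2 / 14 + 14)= 139 / 165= 0.84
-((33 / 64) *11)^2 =-131769 / 4096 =-32.17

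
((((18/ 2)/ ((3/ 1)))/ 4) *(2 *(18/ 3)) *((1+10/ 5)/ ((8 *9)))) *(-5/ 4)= -15/ 32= -0.47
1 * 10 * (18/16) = 45/4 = 11.25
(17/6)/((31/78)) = 221/31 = 7.13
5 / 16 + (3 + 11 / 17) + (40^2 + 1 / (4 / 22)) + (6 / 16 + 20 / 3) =1616.50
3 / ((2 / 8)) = 12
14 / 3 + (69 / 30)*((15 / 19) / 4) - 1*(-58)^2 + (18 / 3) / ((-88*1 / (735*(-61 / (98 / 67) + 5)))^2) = 4089586891 / 7296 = 560524.52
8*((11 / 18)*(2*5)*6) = 880 / 3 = 293.33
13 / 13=1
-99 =-99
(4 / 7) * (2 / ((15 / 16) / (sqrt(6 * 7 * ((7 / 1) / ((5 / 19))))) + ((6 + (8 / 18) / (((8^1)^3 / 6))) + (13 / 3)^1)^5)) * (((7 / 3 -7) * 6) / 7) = -273779108699145981367261593600 / 7073669733974063652409864678981919 + 68078861925529707085824 * sqrt(570) / 176841743349351591310246616974547975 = -0.00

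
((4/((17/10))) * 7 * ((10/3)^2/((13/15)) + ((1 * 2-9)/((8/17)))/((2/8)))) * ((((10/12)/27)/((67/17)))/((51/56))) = -71363600/10794303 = -6.61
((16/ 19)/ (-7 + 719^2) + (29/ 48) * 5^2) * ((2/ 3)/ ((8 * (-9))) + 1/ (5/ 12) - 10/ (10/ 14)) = -2480100724319/ 14143861440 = -175.35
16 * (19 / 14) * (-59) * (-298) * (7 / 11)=2672464 / 11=242951.27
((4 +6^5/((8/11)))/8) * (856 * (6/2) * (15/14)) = 3678660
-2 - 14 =-16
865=865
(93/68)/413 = 93/28084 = 0.00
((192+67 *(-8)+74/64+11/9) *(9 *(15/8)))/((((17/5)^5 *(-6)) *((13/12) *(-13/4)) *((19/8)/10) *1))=-23059453125/9118321654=-2.53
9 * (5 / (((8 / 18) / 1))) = 405 / 4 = 101.25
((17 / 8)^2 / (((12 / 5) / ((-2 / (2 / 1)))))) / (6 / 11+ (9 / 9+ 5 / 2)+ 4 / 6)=-15895 / 39808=-0.40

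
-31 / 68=-0.46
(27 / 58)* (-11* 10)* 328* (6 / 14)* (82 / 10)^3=-20142024408 / 5075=-3968871.80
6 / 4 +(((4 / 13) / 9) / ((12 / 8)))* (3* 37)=943 / 234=4.03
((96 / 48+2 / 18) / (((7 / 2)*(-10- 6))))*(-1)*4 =19 / 126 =0.15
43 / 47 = 0.91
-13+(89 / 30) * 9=137 / 10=13.70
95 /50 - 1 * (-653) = 6549 /10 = 654.90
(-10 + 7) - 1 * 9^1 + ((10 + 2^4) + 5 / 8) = 117 / 8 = 14.62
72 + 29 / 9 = 677 / 9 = 75.22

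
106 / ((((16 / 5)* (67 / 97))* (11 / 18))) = 231345 / 2948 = 78.48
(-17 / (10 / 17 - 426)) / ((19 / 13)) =3757 / 137408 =0.03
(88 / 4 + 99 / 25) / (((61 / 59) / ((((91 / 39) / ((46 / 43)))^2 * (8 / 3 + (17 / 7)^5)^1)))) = 311097370847593 / 29884320900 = 10410.05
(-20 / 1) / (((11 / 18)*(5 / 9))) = -648 / 11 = -58.91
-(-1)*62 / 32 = 1.94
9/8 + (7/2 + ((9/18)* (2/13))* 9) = 553/104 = 5.32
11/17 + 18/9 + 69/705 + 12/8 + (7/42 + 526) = 6356983/11985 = 530.41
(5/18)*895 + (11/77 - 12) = 29831/126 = 236.75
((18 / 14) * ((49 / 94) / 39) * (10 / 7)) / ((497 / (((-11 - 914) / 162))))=-0.00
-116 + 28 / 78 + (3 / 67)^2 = -20245039 / 175071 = -115.64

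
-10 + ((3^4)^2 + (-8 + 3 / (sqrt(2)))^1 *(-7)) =6607 - 21 *sqrt(2) / 2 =6592.15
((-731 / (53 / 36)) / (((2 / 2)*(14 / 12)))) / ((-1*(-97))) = -157896 / 35987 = -4.39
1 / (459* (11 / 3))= 1 / 1683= 0.00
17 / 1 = 17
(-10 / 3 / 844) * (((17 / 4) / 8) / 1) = -85 / 40512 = -0.00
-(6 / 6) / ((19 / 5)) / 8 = -5 / 152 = -0.03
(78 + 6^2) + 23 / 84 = 9599 / 84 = 114.27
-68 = -68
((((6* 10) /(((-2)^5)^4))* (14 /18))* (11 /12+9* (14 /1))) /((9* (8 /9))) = 53305 /75497472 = 0.00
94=94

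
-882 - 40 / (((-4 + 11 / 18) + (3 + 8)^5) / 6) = -2556796194 / 2898857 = -882.00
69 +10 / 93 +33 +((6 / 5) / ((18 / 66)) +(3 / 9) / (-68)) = 3367613 / 31620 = 106.50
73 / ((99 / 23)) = 1679 / 99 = 16.96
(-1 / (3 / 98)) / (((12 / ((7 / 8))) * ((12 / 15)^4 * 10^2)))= -8575 / 147456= -0.06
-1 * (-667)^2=-444889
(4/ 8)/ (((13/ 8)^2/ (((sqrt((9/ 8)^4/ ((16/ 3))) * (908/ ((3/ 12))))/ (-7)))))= -36774 * sqrt(3)/ 1183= -53.84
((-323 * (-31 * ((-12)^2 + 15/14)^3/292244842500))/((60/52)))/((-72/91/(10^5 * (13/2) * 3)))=-27635245427179/123681488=-223438.82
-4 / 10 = -2 / 5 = -0.40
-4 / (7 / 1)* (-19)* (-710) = -53960 / 7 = -7708.57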